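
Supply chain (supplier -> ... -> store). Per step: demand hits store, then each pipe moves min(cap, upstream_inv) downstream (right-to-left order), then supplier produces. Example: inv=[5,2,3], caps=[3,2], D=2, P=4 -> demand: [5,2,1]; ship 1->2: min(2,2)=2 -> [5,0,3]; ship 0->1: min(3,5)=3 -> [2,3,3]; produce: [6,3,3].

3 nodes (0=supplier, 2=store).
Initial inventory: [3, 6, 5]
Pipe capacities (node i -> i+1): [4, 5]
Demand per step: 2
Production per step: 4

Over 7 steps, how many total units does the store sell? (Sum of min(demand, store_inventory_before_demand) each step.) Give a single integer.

Step 1: sold=2 (running total=2) -> [4 4 8]
Step 2: sold=2 (running total=4) -> [4 4 10]
Step 3: sold=2 (running total=6) -> [4 4 12]
Step 4: sold=2 (running total=8) -> [4 4 14]
Step 5: sold=2 (running total=10) -> [4 4 16]
Step 6: sold=2 (running total=12) -> [4 4 18]
Step 7: sold=2 (running total=14) -> [4 4 20]

Answer: 14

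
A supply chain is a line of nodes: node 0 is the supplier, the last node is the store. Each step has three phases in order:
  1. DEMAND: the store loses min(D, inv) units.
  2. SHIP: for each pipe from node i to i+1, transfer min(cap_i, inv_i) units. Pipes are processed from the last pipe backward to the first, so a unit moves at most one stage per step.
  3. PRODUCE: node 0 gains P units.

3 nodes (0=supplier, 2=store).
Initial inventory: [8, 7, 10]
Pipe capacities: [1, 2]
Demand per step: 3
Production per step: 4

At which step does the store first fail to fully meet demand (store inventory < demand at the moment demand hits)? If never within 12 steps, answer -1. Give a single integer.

Step 1: demand=3,sold=3 ship[1->2]=2 ship[0->1]=1 prod=4 -> [11 6 9]
Step 2: demand=3,sold=3 ship[1->2]=2 ship[0->1]=1 prod=4 -> [14 5 8]
Step 3: demand=3,sold=3 ship[1->2]=2 ship[0->1]=1 prod=4 -> [17 4 7]
Step 4: demand=3,sold=3 ship[1->2]=2 ship[0->1]=1 prod=4 -> [20 3 6]
Step 5: demand=3,sold=3 ship[1->2]=2 ship[0->1]=1 prod=4 -> [23 2 5]
Step 6: demand=3,sold=3 ship[1->2]=2 ship[0->1]=1 prod=4 -> [26 1 4]
Step 7: demand=3,sold=3 ship[1->2]=1 ship[0->1]=1 prod=4 -> [29 1 2]
Step 8: demand=3,sold=2 ship[1->2]=1 ship[0->1]=1 prod=4 -> [32 1 1]
Step 9: demand=3,sold=1 ship[1->2]=1 ship[0->1]=1 prod=4 -> [35 1 1]
Step 10: demand=3,sold=1 ship[1->2]=1 ship[0->1]=1 prod=4 -> [38 1 1]
Step 11: demand=3,sold=1 ship[1->2]=1 ship[0->1]=1 prod=4 -> [41 1 1]
Step 12: demand=3,sold=1 ship[1->2]=1 ship[0->1]=1 prod=4 -> [44 1 1]
First stockout at step 8

8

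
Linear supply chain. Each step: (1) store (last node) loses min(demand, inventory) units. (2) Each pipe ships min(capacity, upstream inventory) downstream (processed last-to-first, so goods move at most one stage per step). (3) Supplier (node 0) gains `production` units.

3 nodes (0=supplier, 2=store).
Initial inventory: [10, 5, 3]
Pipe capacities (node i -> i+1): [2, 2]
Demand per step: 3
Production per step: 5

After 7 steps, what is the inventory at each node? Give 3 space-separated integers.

Step 1: demand=3,sold=3 ship[1->2]=2 ship[0->1]=2 prod=5 -> inv=[13 5 2]
Step 2: demand=3,sold=2 ship[1->2]=2 ship[0->1]=2 prod=5 -> inv=[16 5 2]
Step 3: demand=3,sold=2 ship[1->2]=2 ship[0->1]=2 prod=5 -> inv=[19 5 2]
Step 4: demand=3,sold=2 ship[1->2]=2 ship[0->1]=2 prod=5 -> inv=[22 5 2]
Step 5: demand=3,sold=2 ship[1->2]=2 ship[0->1]=2 prod=5 -> inv=[25 5 2]
Step 6: demand=3,sold=2 ship[1->2]=2 ship[0->1]=2 prod=5 -> inv=[28 5 2]
Step 7: demand=3,sold=2 ship[1->2]=2 ship[0->1]=2 prod=5 -> inv=[31 5 2]

31 5 2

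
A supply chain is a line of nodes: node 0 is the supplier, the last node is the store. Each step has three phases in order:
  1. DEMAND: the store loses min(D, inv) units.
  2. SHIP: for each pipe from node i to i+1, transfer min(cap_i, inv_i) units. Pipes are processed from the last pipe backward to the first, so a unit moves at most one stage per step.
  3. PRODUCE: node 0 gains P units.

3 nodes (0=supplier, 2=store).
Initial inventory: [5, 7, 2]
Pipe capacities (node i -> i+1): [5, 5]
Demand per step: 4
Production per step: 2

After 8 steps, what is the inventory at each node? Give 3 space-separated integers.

Step 1: demand=4,sold=2 ship[1->2]=5 ship[0->1]=5 prod=2 -> inv=[2 7 5]
Step 2: demand=4,sold=4 ship[1->2]=5 ship[0->1]=2 prod=2 -> inv=[2 4 6]
Step 3: demand=4,sold=4 ship[1->2]=4 ship[0->1]=2 prod=2 -> inv=[2 2 6]
Step 4: demand=4,sold=4 ship[1->2]=2 ship[0->1]=2 prod=2 -> inv=[2 2 4]
Step 5: demand=4,sold=4 ship[1->2]=2 ship[0->1]=2 prod=2 -> inv=[2 2 2]
Step 6: demand=4,sold=2 ship[1->2]=2 ship[0->1]=2 prod=2 -> inv=[2 2 2]
Step 7: demand=4,sold=2 ship[1->2]=2 ship[0->1]=2 prod=2 -> inv=[2 2 2]
Step 8: demand=4,sold=2 ship[1->2]=2 ship[0->1]=2 prod=2 -> inv=[2 2 2]

2 2 2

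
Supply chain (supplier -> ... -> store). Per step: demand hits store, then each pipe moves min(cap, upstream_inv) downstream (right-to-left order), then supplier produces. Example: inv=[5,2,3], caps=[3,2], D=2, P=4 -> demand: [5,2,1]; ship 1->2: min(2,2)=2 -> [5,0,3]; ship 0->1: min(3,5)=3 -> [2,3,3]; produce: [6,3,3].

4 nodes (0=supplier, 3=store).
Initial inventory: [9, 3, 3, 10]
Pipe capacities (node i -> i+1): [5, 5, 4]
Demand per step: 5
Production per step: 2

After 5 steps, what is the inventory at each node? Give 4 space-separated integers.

Step 1: demand=5,sold=5 ship[2->3]=3 ship[1->2]=3 ship[0->1]=5 prod=2 -> inv=[6 5 3 8]
Step 2: demand=5,sold=5 ship[2->3]=3 ship[1->2]=5 ship[0->1]=5 prod=2 -> inv=[3 5 5 6]
Step 3: demand=5,sold=5 ship[2->3]=4 ship[1->2]=5 ship[0->1]=3 prod=2 -> inv=[2 3 6 5]
Step 4: demand=5,sold=5 ship[2->3]=4 ship[1->2]=3 ship[0->1]=2 prod=2 -> inv=[2 2 5 4]
Step 5: demand=5,sold=4 ship[2->3]=4 ship[1->2]=2 ship[0->1]=2 prod=2 -> inv=[2 2 3 4]

2 2 3 4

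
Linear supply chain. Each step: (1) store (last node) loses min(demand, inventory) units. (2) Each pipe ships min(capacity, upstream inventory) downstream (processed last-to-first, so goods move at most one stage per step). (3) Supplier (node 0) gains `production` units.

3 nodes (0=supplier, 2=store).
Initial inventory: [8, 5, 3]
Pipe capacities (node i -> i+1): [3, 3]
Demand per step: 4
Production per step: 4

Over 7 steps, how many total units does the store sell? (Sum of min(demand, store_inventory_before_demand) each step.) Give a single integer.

Answer: 21

Derivation:
Step 1: sold=3 (running total=3) -> [9 5 3]
Step 2: sold=3 (running total=6) -> [10 5 3]
Step 3: sold=3 (running total=9) -> [11 5 3]
Step 4: sold=3 (running total=12) -> [12 5 3]
Step 5: sold=3 (running total=15) -> [13 5 3]
Step 6: sold=3 (running total=18) -> [14 5 3]
Step 7: sold=3 (running total=21) -> [15 5 3]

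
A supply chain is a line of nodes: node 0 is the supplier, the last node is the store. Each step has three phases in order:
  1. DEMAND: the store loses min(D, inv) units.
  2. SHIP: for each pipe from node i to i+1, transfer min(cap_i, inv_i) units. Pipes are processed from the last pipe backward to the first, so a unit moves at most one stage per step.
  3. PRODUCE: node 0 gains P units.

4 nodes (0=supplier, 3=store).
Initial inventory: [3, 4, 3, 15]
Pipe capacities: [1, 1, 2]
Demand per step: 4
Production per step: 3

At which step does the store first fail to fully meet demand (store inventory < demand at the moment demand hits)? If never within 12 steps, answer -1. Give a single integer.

Step 1: demand=4,sold=4 ship[2->3]=2 ship[1->2]=1 ship[0->1]=1 prod=3 -> [5 4 2 13]
Step 2: demand=4,sold=4 ship[2->3]=2 ship[1->2]=1 ship[0->1]=1 prod=3 -> [7 4 1 11]
Step 3: demand=4,sold=4 ship[2->3]=1 ship[1->2]=1 ship[0->1]=1 prod=3 -> [9 4 1 8]
Step 4: demand=4,sold=4 ship[2->3]=1 ship[1->2]=1 ship[0->1]=1 prod=3 -> [11 4 1 5]
Step 5: demand=4,sold=4 ship[2->3]=1 ship[1->2]=1 ship[0->1]=1 prod=3 -> [13 4 1 2]
Step 6: demand=4,sold=2 ship[2->3]=1 ship[1->2]=1 ship[0->1]=1 prod=3 -> [15 4 1 1]
Step 7: demand=4,sold=1 ship[2->3]=1 ship[1->2]=1 ship[0->1]=1 prod=3 -> [17 4 1 1]
Step 8: demand=4,sold=1 ship[2->3]=1 ship[1->2]=1 ship[0->1]=1 prod=3 -> [19 4 1 1]
Step 9: demand=4,sold=1 ship[2->3]=1 ship[1->2]=1 ship[0->1]=1 prod=3 -> [21 4 1 1]
Step 10: demand=4,sold=1 ship[2->3]=1 ship[1->2]=1 ship[0->1]=1 prod=3 -> [23 4 1 1]
Step 11: demand=4,sold=1 ship[2->3]=1 ship[1->2]=1 ship[0->1]=1 prod=3 -> [25 4 1 1]
Step 12: demand=4,sold=1 ship[2->3]=1 ship[1->2]=1 ship[0->1]=1 prod=3 -> [27 4 1 1]
First stockout at step 6

6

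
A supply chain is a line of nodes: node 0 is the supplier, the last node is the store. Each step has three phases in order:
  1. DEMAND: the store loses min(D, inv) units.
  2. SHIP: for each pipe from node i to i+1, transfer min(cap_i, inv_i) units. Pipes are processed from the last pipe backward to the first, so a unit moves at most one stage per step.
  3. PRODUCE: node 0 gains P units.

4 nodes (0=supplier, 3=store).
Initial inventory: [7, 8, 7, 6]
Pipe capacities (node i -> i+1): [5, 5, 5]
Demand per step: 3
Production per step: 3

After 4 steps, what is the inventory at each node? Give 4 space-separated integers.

Step 1: demand=3,sold=3 ship[2->3]=5 ship[1->2]=5 ship[0->1]=5 prod=3 -> inv=[5 8 7 8]
Step 2: demand=3,sold=3 ship[2->3]=5 ship[1->2]=5 ship[0->1]=5 prod=3 -> inv=[3 8 7 10]
Step 3: demand=3,sold=3 ship[2->3]=5 ship[1->2]=5 ship[0->1]=3 prod=3 -> inv=[3 6 7 12]
Step 4: demand=3,sold=3 ship[2->3]=5 ship[1->2]=5 ship[0->1]=3 prod=3 -> inv=[3 4 7 14]

3 4 7 14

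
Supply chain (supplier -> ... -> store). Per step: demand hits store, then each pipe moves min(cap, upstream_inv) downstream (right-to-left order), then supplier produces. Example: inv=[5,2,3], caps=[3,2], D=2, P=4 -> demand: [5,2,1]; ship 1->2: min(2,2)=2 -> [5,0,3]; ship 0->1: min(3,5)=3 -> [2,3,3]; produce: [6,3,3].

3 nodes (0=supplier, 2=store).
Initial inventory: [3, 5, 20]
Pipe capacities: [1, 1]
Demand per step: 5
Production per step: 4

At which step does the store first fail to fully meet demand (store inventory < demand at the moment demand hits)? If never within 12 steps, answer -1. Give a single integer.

Step 1: demand=5,sold=5 ship[1->2]=1 ship[0->1]=1 prod=4 -> [6 5 16]
Step 2: demand=5,sold=5 ship[1->2]=1 ship[0->1]=1 prod=4 -> [9 5 12]
Step 3: demand=5,sold=5 ship[1->2]=1 ship[0->1]=1 prod=4 -> [12 5 8]
Step 4: demand=5,sold=5 ship[1->2]=1 ship[0->1]=1 prod=4 -> [15 5 4]
Step 5: demand=5,sold=4 ship[1->2]=1 ship[0->1]=1 prod=4 -> [18 5 1]
Step 6: demand=5,sold=1 ship[1->2]=1 ship[0->1]=1 prod=4 -> [21 5 1]
Step 7: demand=5,sold=1 ship[1->2]=1 ship[0->1]=1 prod=4 -> [24 5 1]
Step 8: demand=5,sold=1 ship[1->2]=1 ship[0->1]=1 prod=4 -> [27 5 1]
Step 9: demand=5,sold=1 ship[1->2]=1 ship[0->1]=1 prod=4 -> [30 5 1]
Step 10: demand=5,sold=1 ship[1->2]=1 ship[0->1]=1 prod=4 -> [33 5 1]
Step 11: demand=5,sold=1 ship[1->2]=1 ship[0->1]=1 prod=4 -> [36 5 1]
Step 12: demand=5,sold=1 ship[1->2]=1 ship[0->1]=1 prod=4 -> [39 5 1]
First stockout at step 5

5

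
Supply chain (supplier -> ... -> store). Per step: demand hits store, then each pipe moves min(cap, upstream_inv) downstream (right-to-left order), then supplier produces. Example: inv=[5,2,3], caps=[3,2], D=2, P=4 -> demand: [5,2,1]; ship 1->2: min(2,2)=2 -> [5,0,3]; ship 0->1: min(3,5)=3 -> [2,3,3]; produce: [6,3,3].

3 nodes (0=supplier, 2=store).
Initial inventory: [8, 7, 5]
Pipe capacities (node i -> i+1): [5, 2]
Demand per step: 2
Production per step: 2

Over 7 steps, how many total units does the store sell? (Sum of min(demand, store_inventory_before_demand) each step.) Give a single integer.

Answer: 14

Derivation:
Step 1: sold=2 (running total=2) -> [5 10 5]
Step 2: sold=2 (running total=4) -> [2 13 5]
Step 3: sold=2 (running total=6) -> [2 13 5]
Step 4: sold=2 (running total=8) -> [2 13 5]
Step 5: sold=2 (running total=10) -> [2 13 5]
Step 6: sold=2 (running total=12) -> [2 13 5]
Step 7: sold=2 (running total=14) -> [2 13 5]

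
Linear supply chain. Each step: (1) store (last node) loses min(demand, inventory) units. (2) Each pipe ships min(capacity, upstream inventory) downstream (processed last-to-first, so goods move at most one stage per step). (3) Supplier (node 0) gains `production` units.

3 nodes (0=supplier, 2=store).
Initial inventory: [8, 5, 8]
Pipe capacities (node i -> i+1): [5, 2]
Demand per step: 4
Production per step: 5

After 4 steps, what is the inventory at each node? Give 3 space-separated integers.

Step 1: demand=4,sold=4 ship[1->2]=2 ship[0->1]=5 prod=5 -> inv=[8 8 6]
Step 2: demand=4,sold=4 ship[1->2]=2 ship[0->1]=5 prod=5 -> inv=[8 11 4]
Step 3: demand=4,sold=4 ship[1->2]=2 ship[0->1]=5 prod=5 -> inv=[8 14 2]
Step 4: demand=4,sold=2 ship[1->2]=2 ship[0->1]=5 prod=5 -> inv=[8 17 2]

8 17 2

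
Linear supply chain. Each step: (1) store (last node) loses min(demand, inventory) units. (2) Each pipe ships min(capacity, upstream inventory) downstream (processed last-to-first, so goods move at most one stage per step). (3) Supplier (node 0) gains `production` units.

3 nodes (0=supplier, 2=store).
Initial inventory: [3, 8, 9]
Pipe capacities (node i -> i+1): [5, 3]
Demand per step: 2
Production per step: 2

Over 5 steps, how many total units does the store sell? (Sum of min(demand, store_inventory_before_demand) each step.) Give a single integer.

Step 1: sold=2 (running total=2) -> [2 8 10]
Step 2: sold=2 (running total=4) -> [2 7 11]
Step 3: sold=2 (running total=6) -> [2 6 12]
Step 4: sold=2 (running total=8) -> [2 5 13]
Step 5: sold=2 (running total=10) -> [2 4 14]

Answer: 10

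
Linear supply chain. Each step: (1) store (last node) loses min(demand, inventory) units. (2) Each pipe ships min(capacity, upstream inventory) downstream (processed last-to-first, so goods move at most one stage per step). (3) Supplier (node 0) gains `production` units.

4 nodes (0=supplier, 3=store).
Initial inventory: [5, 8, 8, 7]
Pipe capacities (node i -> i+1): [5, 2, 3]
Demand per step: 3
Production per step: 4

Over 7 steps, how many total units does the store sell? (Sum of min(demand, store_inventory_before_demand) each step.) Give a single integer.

Answer: 21

Derivation:
Step 1: sold=3 (running total=3) -> [4 11 7 7]
Step 2: sold=3 (running total=6) -> [4 13 6 7]
Step 3: sold=3 (running total=9) -> [4 15 5 7]
Step 4: sold=3 (running total=12) -> [4 17 4 7]
Step 5: sold=3 (running total=15) -> [4 19 3 7]
Step 6: sold=3 (running total=18) -> [4 21 2 7]
Step 7: sold=3 (running total=21) -> [4 23 2 6]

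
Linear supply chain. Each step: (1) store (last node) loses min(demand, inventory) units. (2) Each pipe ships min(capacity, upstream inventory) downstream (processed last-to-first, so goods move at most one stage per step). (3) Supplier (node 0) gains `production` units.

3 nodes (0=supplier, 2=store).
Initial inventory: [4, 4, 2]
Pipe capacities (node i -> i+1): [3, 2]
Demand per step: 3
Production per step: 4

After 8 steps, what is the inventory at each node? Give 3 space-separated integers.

Step 1: demand=3,sold=2 ship[1->2]=2 ship[0->1]=3 prod=4 -> inv=[5 5 2]
Step 2: demand=3,sold=2 ship[1->2]=2 ship[0->1]=3 prod=4 -> inv=[6 6 2]
Step 3: demand=3,sold=2 ship[1->2]=2 ship[0->1]=3 prod=4 -> inv=[7 7 2]
Step 4: demand=3,sold=2 ship[1->2]=2 ship[0->1]=3 prod=4 -> inv=[8 8 2]
Step 5: demand=3,sold=2 ship[1->2]=2 ship[0->1]=3 prod=4 -> inv=[9 9 2]
Step 6: demand=3,sold=2 ship[1->2]=2 ship[0->1]=3 prod=4 -> inv=[10 10 2]
Step 7: demand=3,sold=2 ship[1->2]=2 ship[0->1]=3 prod=4 -> inv=[11 11 2]
Step 8: demand=3,sold=2 ship[1->2]=2 ship[0->1]=3 prod=4 -> inv=[12 12 2]

12 12 2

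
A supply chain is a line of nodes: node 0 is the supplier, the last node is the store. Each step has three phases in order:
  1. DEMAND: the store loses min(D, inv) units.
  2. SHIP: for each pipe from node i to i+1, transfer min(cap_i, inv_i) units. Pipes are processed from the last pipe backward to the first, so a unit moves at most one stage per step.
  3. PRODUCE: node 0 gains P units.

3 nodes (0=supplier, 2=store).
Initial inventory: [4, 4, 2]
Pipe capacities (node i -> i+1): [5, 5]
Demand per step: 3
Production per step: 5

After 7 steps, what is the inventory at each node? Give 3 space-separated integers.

Step 1: demand=3,sold=2 ship[1->2]=4 ship[0->1]=4 prod=5 -> inv=[5 4 4]
Step 2: demand=3,sold=3 ship[1->2]=4 ship[0->1]=5 prod=5 -> inv=[5 5 5]
Step 3: demand=3,sold=3 ship[1->2]=5 ship[0->1]=5 prod=5 -> inv=[5 5 7]
Step 4: demand=3,sold=3 ship[1->2]=5 ship[0->1]=5 prod=5 -> inv=[5 5 9]
Step 5: demand=3,sold=3 ship[1->2]=5 ship[0->1]=5 prod=5 -> inv=[5 5 11]
Step 6: demand=3,sold=3 ship[1->2]=5 ship[0->1]=5 prod=5 -> inv=[5 5 13]
Step 7: demand=3,sold=3 ship[1->2]=5 ship[0->1]=5 prod=5 -> inv=[5 5 15]

5 5 15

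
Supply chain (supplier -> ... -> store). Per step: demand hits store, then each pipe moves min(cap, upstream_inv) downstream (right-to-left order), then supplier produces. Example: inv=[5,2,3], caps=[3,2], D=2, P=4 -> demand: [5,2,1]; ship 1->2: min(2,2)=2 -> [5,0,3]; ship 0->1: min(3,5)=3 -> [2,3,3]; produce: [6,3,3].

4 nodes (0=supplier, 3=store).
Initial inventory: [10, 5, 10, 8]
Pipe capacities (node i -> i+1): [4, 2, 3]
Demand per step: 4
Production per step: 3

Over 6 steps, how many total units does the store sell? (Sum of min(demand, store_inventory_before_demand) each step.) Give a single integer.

Answer: 23

Derivation:
Step 1: sold=4 (running total=4) -> [9 7 9 7]
Step 2: sold=4 (running total=8) -> [8 9 8 6]
Step 3: sold=4 (running total=12) -> [7 11 7 5]
Step 4: sold=4 (running total=16) -> [6 13 6 4]
Step 5: sold=4 (running total=20) -> [5 15 5 3]
Step 6: sold=3 (running total=23) -> [4 17 4 3]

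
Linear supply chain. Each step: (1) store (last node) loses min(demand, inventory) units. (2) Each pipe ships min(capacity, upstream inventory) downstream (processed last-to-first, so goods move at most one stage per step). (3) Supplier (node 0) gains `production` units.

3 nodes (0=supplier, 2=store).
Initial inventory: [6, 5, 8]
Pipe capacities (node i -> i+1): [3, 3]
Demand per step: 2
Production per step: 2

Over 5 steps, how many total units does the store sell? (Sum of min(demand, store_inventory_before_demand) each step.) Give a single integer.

Step 1: sold=2 (running total=2) -> [5 5 9]
Step 2: sold=2 (running total=4) -> [4 5 10]
Step 3: sold=2 (running total=6) -> [3 5 11]
Step 4: sold=2 (running total=8) -> [2 5 12]
Step 5: sold=2 (running total=10) -> [2 4 13]

Answer: 10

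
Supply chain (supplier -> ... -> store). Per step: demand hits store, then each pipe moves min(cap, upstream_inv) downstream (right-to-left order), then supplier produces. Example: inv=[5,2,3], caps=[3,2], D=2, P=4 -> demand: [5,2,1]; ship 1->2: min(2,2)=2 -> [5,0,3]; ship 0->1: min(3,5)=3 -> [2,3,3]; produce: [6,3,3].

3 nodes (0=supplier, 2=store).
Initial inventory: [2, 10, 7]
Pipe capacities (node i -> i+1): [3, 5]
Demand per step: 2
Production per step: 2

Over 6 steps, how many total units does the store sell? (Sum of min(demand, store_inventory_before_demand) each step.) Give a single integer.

Step 1: sold=2 (running total=2) -> [2 7 10]
Step 2: sold=2 (running total=4) -> [2 4 13]
Step 3: sold=2 (running total=6) -> [2 2 15]
Step 4: sold=2 (running total=8) -> [2 2 15]
Step 5: sold=2 (running total=10) -> [2 2 15]
Step 6: sold=2 (running total=12) -> [2 2 15]

Answer: 12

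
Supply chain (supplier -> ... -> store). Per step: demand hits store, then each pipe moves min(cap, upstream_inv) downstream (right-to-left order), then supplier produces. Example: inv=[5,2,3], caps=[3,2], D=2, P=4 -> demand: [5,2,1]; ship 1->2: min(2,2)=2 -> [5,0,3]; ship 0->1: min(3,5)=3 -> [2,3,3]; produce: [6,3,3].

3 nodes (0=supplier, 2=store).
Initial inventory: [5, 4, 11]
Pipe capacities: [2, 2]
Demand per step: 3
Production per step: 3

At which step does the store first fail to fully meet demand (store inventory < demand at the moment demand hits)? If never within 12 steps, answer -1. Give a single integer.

Step 1: demand=3,sold=3 ship[1->2]=2 ship[0->1]=2 prod=3 -> [6 4 10]
Step 2: demand=3,sold=3 ship[1->2]=2 ship[0->1]=2 prod=3 -> [7 4 9]
Step 3: demand=3,sold=3 ship[1->2]=2 ship[0->1]=2 prod=3 -> [8 4 8]
Step 4: demand=3,sold=3 ship[1->2]=2 ship[0->1]=2 prod=3 -> [9 4 7]
Step 5: demand=3,sold=3 ship[1->2]=2 ship[0->1]=2 prod=3 -> [10 4 6]
Step 6: demand=3,sold=3 ship[1->2]=2 ship[0->1]=2 prod=3 -> [11 4 5]
Step 7: demand=3,sold=3 ship[1->2]=2 ship[0->1]=2 prod=3 -> [12 4 4]
Step 8: demand=3,sold=3 ship[1->2]=2 ship[0->1]=2 prod=3 -> [13 4 3]
Step 9: demand=3,sold=3 ship[1->2]=2 ship[0->1]=2 prod=3 -> [14 4 2]
Step 10: demand=3,sold=2 ship[1->2]=2 ship[0->1]=2 prod=3 -> [15 4 2]
Step 11: demand=3,sold=2 ship[1->2]=2 ship[0->1]=2 prod=3 -> [16 4 2]
Step 12: demand=3,sold=2 ship[1->2]=2 ship[0->1]=2 prod=3 -> [17 4 2]
First stockout at step 10

10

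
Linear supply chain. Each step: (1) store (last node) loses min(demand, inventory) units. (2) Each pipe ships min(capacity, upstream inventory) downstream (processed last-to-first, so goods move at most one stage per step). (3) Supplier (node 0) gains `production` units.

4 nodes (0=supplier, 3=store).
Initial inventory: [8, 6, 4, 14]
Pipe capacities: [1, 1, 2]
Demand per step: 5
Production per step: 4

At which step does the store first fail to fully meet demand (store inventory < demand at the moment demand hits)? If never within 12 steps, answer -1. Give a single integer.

Step 1: demand=5,sold=5 ship[2->3]=2 ship[1->2]=1 ship[0->1]=1 prod=4 -> [11 6 3 11]
Step 2: demand=5,sold=5 ship[2->3]=2 ship[1->2]=1 ship[0->1]=1 prod=4 -> [14 6 2 8]
Step 3: demand=5,sold=5 ship[2->3]=2 ship[1->2]=1 ship[0->1]=1 prod=4 -> [17 6 1 5]
Step 4: demand=5,sold=5 ship[2->3]=1 ship[1->2]=1 ship[0->1]=1 prod=4 -> [20 6 1 1]
Step 5: demand=5,sold=1 ship[2->3]=1 ship[1->2]=1 ship[0->1]=1 prod=4 -> [23 6 1 1]
Step 6: demand=5,sold=1 ship[2->3]=1 ship[1->2]=1 ship[0->1]=1 prod=4 -> [26 6 1 1]
Step 7: demand=5,sold=1 ship[2->3]=1 ship[1->2]=1 ship[0->1]=1 prod=4 -> [29 6 1 1]
Step 8: demand=5,sold=1 ship[2->3]=1 ship[1->2]=1 ship[0->1]=1 prod=4 -> [32 6 1 1]
Step 9: demand=5,sold=1 ship[2->3]=1 ship[1->2]=1 ship[0->1]=1 prod=4 -> [35 6 1 1]
Step 10: demand=5,sold=1 ship[2->3]=1 ship[1->2]=1 ship[0->1]=1 prod=4 -> [38 6 1 1]
Step 11: demand=5,sold=1 ship[2->3]=1 ship[1->2]=1 ship[0->1]=1 prod=4 -> [41 6 1 1]
Step 12: demand=5,sold=1 ship[2->3]=1 ship[1->2]=1 ship[0->1]=1 prod=4 -> [44 6 1 1]
First stockout at step 5

5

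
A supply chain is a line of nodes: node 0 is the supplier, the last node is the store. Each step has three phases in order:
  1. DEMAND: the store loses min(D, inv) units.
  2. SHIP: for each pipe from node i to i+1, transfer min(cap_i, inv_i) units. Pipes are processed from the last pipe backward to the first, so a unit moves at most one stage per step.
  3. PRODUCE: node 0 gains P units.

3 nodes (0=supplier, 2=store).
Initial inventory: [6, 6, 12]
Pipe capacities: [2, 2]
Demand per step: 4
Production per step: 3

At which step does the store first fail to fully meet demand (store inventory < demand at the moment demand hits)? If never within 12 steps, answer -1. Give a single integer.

Step 1: demand=4,sold=4 ship[1->2]=2 ship[0->1]=2 prod=3 -> [7 6 10]
Step 2: demand=4,sold=4 ship[1->2]=2 ship[0->1]=2 prod=3 -> [8 6 8]
Step 3: demand=4,sold=4 ship[1->2]=2 ship[0->1]=2 prod=3 -> [9 6 6]
Step 4: demand=4,sold=4 ship[1->2]=2 ship[0->1]=2 prod=3 -> [10 6 4]
Step 5: demand=4,sold=4 ship[1->2]=2 ship[0->1]=2 prod=3 -> [11 6 2]
Step 6: demand=4,sold=2 ship[1->2]=2 ship[0->1]=2 prod=3 -> [12 6 2]
Step 7: demand=4,sold=2 ship[1->2]=2 ship[0->1]=2 prod=3 -> [13 6 2]
Step 8: demand=4,sold=2 ship[1->2]=2 ship[0->1]=2 prod=3 -> [14 6 2]
Step 9: demand=4,sold=2 ship[1->2]=2 ship[0->1]=2 prod=3 -> [15 6 2]
Step 10: demand=4,sold=2 ship[1->2]=2 ship[0->1]=2 prod=3 -> [16 6 2]
Step 11: demand=4,sold=2 ship[1->2]=2 ship[0->1]=2 prod=3 -> [17 6 2]
Step 12: demand=4,sold=2 ship[1->2]=2 ship[0->1]=2 prod=3 -> [18 6 2]
First stockout at step 6

6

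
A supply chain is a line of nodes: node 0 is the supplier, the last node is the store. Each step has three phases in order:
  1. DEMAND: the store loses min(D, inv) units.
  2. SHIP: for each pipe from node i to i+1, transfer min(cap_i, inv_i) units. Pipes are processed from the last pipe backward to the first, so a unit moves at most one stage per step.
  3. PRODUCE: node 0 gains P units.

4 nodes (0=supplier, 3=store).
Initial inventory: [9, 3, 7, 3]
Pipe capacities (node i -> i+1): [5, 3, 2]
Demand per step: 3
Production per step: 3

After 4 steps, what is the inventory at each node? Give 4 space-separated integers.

Step 1: demand=3,sold=3 ship[2->3]=2 ship[1->2]=3 ship[0->1]=5 prod=3 -> inv=[7 5 8 2]
Step 2: demand=3,sold=2 ship[2->3]=2 ship[1->2]=3 ship[0->1]=5 prod=3 -> inv=[5 7 9 2]
Step 3: demand=3,sold=2 ship[2->3]=2 ship[1->2]=3 ship[0->1]=5 prod=3 -> inv=[3 9 10 2]
Step 4: demand=3,sold=2 ship[2->3]=2 ship[1->2]=3 ship[0->1]=3 prod=3 -> inv=[3 9 11 2]

3 9 11 2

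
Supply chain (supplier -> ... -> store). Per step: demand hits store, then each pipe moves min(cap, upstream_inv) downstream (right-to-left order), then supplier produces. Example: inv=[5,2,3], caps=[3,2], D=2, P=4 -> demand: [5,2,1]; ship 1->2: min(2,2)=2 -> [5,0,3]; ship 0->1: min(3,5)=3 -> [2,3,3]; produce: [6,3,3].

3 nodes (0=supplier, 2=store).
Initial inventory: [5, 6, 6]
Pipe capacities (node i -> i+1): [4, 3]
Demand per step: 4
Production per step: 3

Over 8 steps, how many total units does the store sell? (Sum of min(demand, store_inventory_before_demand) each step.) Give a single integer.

Answer: 27

Derivation:
Step 1: sold=4 (running total=4) -> [4 7 5]
Step 2: sold=4 (running total=8) -> [3 8 4]
Step 3: sold=4 (running total=12) -> [3 8 3]
Step 4: sold=3 (running total=15) -> [3 8 3]
Step 5: sold=3 (running total=18) -> [3 8 3]
Step 6: sold=3 (running total=21) -> [3 8 3]
Step 7: sold=3 (running total=24) -> [3 8 3]
Step 8: sold=3 (running total=27) -> [3 8 3]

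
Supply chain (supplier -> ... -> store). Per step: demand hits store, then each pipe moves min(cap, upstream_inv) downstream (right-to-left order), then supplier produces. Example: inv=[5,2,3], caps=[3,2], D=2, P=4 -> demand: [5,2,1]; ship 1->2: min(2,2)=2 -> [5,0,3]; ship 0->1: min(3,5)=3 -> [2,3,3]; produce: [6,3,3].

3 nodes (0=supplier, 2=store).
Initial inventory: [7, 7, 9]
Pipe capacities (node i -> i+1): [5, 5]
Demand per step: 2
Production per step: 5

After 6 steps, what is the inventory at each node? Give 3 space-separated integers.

Step 1: demand=2,sold=2 ship[1->2]=5 ship[0->1]=5 prod=5 -> inv=[7 7 12]
Step 2: demand=2,sold=2 ship[1->2]=5 ship[0->1]=5 prod=5 -> inv=[7 7 15]
Step 3: demand=2,sold=2 ship[1->2]=5 ship[0->1]=5 prod=5 -> inv=[7 7 18]
Step 4: demand=2,sold=2 ship[1->2]=5 ship[0->1]=5 prod=5 -> inv=[7 7 21]
Step 5: demand=2,sold=2 ship[1->2]=5 ship[0->1]=5 prod=5 -> inv=[7 7 24]
Step 6: demand=2,sold=2 ship[1->2]=5 ship[0->1]=5 prod=5 -> inv=[7 7 27]

7 7 27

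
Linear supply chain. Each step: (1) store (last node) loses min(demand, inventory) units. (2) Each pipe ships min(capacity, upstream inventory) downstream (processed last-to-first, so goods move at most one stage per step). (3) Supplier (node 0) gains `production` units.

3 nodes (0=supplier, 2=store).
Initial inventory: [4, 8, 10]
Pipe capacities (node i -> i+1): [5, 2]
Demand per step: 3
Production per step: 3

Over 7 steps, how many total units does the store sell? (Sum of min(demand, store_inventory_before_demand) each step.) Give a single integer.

Step 1: sold=3 (running total=3) -> [3 10 9]
Step 2: sold=3 (running total=6) -> [3 11 8]
Step 3: sold=3 (running total=9) -> [3 12 7]
Step 4: sold=3 (running total=12) -> [3 13 6]
Step 5: sold=3 (running total=15) -> [3 14 5]
Step 6: sold=3 (running total=18) -> [3 15 4]
Step 7: sold=3 (running total=21) -> [3 16 3]

Answer: 21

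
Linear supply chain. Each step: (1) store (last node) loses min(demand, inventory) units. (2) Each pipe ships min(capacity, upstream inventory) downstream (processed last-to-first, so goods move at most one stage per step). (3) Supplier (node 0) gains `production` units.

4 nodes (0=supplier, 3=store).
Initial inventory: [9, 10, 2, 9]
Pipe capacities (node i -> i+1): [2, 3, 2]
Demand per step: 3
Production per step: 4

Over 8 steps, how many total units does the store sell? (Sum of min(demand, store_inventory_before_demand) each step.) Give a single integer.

Step 1: sold=3 (running total=3) -> [11 9 3 8]
Step 2: sold=3 (running total=6) -> [13 8 4 7]
Step 3: sold=3 (running total=9) -> [15 7 5 6]
Step 4: sold=3 (running total=12) -> [17 6 6 5]
Step 5: sold=3 (running total=15) -> [19 5 7 4]
Step 6: sold=3 (running total=18) -> [21 4 8 3]
Step 7: sold=3 (running total=21) -> [23 3 9 2]
Step 8: sold=2 (running total=23) -> [25 2 10 2]

Answer: 23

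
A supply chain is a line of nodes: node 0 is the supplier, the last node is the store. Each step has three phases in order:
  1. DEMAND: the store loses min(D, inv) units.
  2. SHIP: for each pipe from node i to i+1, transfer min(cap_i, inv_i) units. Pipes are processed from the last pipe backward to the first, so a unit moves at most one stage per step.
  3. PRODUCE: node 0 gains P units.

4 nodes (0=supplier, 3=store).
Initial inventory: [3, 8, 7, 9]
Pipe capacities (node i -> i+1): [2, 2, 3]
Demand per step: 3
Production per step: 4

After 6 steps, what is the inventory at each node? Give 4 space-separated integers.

Step 1: demand=3,sold=3 ship[2->3]=3 ship[1->2]=2 ship[0->1]=2 prod=4 -> inv=[5 8 6 9]
Step 2: demand=3,sold=3 ship[2->3]=3 ship[1->2]=2 ship[0->1]=2 prod=4 -> inv=[7 8 5 9]
Step 3: demand=3,sold=3 ship[2->3]=3 ship[1->2]=2 ship[0->1]=2 prod=4 -> inv=[9 8 4 9]
Step 4: demand=3,sold=3 ship[2->3]=3 ship[1->2]=2 ship[0->1]=2 prod=4 -> inv=[11 8 3 9]
Step 5: demand=3,sold=3 ship[2->3]=3 ship[1->2]=2 ship[0->1]=2 prod=4 -> inv=[13 8 2 9]
Step 6: demand=3,sold=3 ship[2->3]=2 ship[1->2]=2 ship[0->1]=2 prod=4 -> inv=[15 8 2 8]

15 8 2 8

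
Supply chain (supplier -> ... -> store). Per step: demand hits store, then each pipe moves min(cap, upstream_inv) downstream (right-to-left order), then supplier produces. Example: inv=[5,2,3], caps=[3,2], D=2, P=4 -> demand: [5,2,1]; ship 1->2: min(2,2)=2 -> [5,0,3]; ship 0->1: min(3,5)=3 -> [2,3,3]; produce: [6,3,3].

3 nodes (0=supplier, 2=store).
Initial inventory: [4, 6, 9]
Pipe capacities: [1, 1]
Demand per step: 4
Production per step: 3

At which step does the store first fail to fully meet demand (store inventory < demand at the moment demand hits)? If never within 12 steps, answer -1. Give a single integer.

Step 1: demand=4,sold=4 ship[1->2]=1 ship[0->1]=1 prod=3 -> [6 6 6]
Step 2: demand=4,sold=4 ship[1->2]=1 ship[0->1]=1 prod=3 -> [8 6 3]
Step 3: demand=4,sold=3 ship[1->2]=1 ship[0->1]=1 prod=3 -> [10 6 1]
Step 4: demand=4,sold=1 ship[1->2]=1 ship[0->1]=1 prod=3 -> [12 6 1]
Step 5: demand=4,sold=1 ship[1->2]=1 ship[0->1]=1 prod=3 -> [14 6 1]
Step 6: demand=4,sold=1 ship[1->2]=1 ship[0->1]=1 prod=3 -> [16 6 1]
Step 7: demand=4,sold=1 ship[1->2]=1 ship[0->1]=1 prod=3 -> [18 6 1]
Step 8: demand=4,sold=1 ship[1->2]=1 ship[0->1]=1 prod=3 -> [20 6 1]
Step 9: demand=4,sold=1 ship[1->2]=1 ship[0->1]=1 prod=3 -> [22 6 1]
Step 10: demand=4,sold=1 ship[1->2]=1 ship[0->1]=1 prod=3 -> [24 6 1]
Step 11: demand=4,sold=1 ship[1->2]=1 ship[0->1]=1 prod=3 -> [26 6 1]
Step 12: demand=4,sold=1 ship[1->2]=1 ship[0->1]=1 prod=3 -> [28 6 1]
First stockout at step 3

3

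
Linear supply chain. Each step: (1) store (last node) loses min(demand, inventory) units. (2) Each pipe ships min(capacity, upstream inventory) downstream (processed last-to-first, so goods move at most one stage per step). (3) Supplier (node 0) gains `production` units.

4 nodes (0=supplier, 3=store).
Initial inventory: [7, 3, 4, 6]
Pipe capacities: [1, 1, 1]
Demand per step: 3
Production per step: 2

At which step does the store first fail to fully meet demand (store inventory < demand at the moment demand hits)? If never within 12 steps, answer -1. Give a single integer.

Step 1: demand=3,sold=3 ship[2->3]=1 ship[1->2]=1 ship[0->1]=1 prod=2 -> [8 3 4 4]
Step 2: demand=3,sold=3 ship[2->3]=1 ship[1->2]=1 ship[0->1]=1 prod=2 -> [9 3 4 2]
Step 3: demand=3,sold=2 ship[2->3]=1 ship[1->2]=1 ship[0->1]=1 prod=2 -> [10 3 4 1]
Step 4: demand=3,sold=1 ship[2->3]=1 ship[1->2]=1 ship[0->1]=1 prod=2 -> [11 3 4 1]
Step 5: demand=3,sold=1 ship[2->3]=1 ship[1->2]=1 ship[0->1]=1 prod=2 -> [12 3 4 1]
Step 6: demand=3,sold=1 ship[2->3]=1 ship[1->2]=1 ship[0->1]=1 prod=2 -> [13 3 4 1]
Step 7: demand=3,sold=1 ship[2->3]=1 ship[1->2]=1 ship[0->1]=1 prod=2 -> [14 3 4 1]
Step 8: demand=3,sold=1 ship[2->3]=1 ship[1->2]=1 ship[0->1]=1 prod=2 -> [15 3 4 1]
Step 9: demand=3,sold=1 ship[2->3]=1 ship[1->2]=1 ship[0->1]=1 prod=2 -> [16 3 4 1]
Step 10: demand=3,sold=1 ship[2->3]=1 ship[1->2]=1 ship[0->1]=1 prod=2 -> [17 3 4 1]
Step 11: demand=3,sold=1 ship[2->3]=1 ship[1->2]=1 ship[0->1]=1 prod=2 -> [18 3 4 1]
Step 12: demand=3,sold=1 ship[2->3]=1 ship[1->2]=1 ship[0->1]=1 prod=2 -> [19 3 4 1]
First stockout at step 3

3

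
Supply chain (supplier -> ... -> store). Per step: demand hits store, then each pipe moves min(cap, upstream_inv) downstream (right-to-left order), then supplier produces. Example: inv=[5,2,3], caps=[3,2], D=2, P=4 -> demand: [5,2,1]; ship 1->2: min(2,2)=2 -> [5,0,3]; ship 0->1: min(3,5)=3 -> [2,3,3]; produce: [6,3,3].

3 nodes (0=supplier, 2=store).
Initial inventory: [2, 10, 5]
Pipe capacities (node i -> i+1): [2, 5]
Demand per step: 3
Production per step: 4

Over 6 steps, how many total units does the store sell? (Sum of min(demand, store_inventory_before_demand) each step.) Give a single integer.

Answer: 18

Derivation:
Step 1: sold=3 (running total=3) -> [4 7 7]
Step 2: sold=3 (running total=6) -> [6 4 9]
Step 3: sold=3 (running total=9) -> [8 2 10]
Step 4: sold=3 (running total=12) -> [10 2 9]
Step 5: sold=3 (running total=15) -> [12 2 8]
Step 6: sold=3 (running total=18) -> [14 2 7]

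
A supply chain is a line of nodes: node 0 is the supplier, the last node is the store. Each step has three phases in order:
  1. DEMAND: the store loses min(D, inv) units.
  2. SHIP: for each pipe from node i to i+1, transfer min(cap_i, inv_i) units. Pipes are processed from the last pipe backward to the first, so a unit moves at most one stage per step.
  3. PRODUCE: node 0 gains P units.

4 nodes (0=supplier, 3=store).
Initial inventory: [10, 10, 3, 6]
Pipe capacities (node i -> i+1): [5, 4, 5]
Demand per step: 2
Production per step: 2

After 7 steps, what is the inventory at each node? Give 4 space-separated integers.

Step 1: demand=2,sold=2 ship[2->3]=3 ship[1->2]=4 ship[0->1]=5 prod=2 -> inv=[7 11 4 7]
Step 2: demand=2,sold=2 ship[2->3]=4 ship[1->2]=4 ship[0->1]=5 prod=2 -> inv=[4 12 4 9]
Step 3: demand=2,sold=2 ship[2->3]=4 ship[1->2]=4 ship[0->1]=4 prod=2 -> inv=[2 12 4 11]
Step 4: demand=2,sold=2 ship[2->3]=4 ship[1->2]=4 ship[0->1]=2 prod=2 -> inv=[2 10 4 13]
Step 5: demand=2,sold=2 ship[2->3]=4 ship[1->2]=4 ship[0->1]=2 prod=2 -> inv=[2 8 4 15]
Step 6: demand=2,sold=2 ship[2->3]=4 ship[1->2]=4 ship[0->1]=2 prod=2 -> inv=[2 6 4 17]
Step 7: demand=2,sold=2 ship[2->3]=4 ship[1->2]=4 ship[0->1]=2 prod=2 -> inv=[2 4 4 19]

2 4 4 19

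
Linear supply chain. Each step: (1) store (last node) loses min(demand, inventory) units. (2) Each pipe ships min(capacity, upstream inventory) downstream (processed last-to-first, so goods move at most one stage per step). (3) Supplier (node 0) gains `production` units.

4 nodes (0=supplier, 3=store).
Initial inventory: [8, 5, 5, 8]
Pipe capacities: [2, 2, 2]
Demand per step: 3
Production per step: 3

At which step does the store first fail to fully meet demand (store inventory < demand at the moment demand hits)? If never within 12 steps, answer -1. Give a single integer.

Step 1: demand=3,sold=3 ship[2->3]=2 ship[1->2]=2 ship[0->1]=2 prod=3 -> [9 5 5 7]
Step 2: demand=3,sold=3 ship[2->3]=2 ship[1->2]=2 ship[0->1]=2 prod=3 -> [10 5 5 6]
Step 3: demand=3,sold=3 ship[2->3]=2 ship[1->2]=2 ship[0->1]=2 prod=3 -> [11 5 5 5]
Step 4: demand=3,sold=3 ship[2->3]=2 ship[1->2]=2 ship[0->1]=2 prod=3 -> [12 5 5 4]
Step 5: demand=3,sold=3 ship[2->3]=2 ship[1->2]=2 ship[0->1]=2 prod=3 -> [13 5 5 3]
Step 6: demand=3,sold=3 ship[2->3]=2 ship[1->2]=2 ship[0->1]=2 prod=3 -> [14 5 5 2]
Step 7: demand=3,sold=2 ship[2->3]=2 ship[1->2]=2 ship[0->1]=2 prod=3 -> [15 5 5 2]
Step 8: demand=3,sold=2 ship[2->3]=2 ship[1->2]=2 ship[0->1]=2 prod=3 -> [16 5 5 2]
Step 9: demand=3,sold=2 ship[2->3]=2 ship[1->2]=2 ship[0->1]=2 prod=3 -> [17 5 5 2]
Step 10: demand=3,sold=2 ship[2->3]=2 ship[1->2]=2 ship[0->1]=2 prod=3 -> [18 5 5 2]
Step 11: demand=3,sold=2 ship[2->3]=2 ship[1->2]=2 ship[0->1]=2 prod=3 -> [19 5 5 2]
Step 12: demand=3,sold=2 ship[2->3]=2 ship[1->2]=2 ship[0->1]=2 prod=3 -> [20 5 5 2]
First stockout at step 7

7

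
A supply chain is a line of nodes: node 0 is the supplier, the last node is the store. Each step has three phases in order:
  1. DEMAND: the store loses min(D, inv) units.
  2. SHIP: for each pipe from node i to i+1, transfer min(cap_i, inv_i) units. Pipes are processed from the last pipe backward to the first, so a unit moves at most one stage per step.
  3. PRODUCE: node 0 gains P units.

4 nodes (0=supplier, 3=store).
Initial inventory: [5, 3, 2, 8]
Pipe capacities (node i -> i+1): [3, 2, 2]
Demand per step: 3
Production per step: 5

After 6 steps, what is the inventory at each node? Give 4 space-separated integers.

Step 1: demand=3,sold=3 ship[2->3]=2 ship[1->2]=2 ship[0->1]=3 prod=5 -> inv=[7 4 2 7]
Step 2: demand=3,sold=3 ship[2->3]=2 ship[1->2]=2 ship[0->1]=3 prod=5 -> inv=[9 5 2 6]
Step 3: demand=3,sold=3 ship[2->3]=2 ship[1->2]=2 ship[0->1]=3 prod=5 -> inv=[11 6 2 5]
Step 4: demand=3,sold=3 ship[2->3]=2 ship[1->2]=2 ship[0->1]=3 prod=5 -> inv=[13 7 2 4]
Step 5: demand=3,sold=3 ship[2->3]=2 ship[1->2]=2 ship[0->1]=3 prod=5 -> inv=[15 8 2 3]
Step 6: demand=3,sold=3 ship[2->3]=2 ship[1->2]=2 ship[0->1]=3 prod=5 -> inv=[17 9 2 2]

17 9 2 2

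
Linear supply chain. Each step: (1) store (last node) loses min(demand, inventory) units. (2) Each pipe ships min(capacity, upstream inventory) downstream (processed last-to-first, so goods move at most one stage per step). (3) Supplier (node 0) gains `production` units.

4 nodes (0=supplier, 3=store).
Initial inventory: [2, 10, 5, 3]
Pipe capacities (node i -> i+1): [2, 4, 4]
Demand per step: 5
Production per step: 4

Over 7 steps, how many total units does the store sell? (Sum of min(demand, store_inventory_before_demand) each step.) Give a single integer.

Step 1: sold=3 (running total=3) -> [4 8 5 4]
Step 2: sold=4 (running total=7) -> [6 6 5 4]
Step 3: sold=4 (running total=11) -> [8 4 5 4]
Step 4: sold=4 (running total=15) -> [10 2 5 4]
Step 5: sold=4 (running total=19) -> [12 2 3 4]
Step 6: sold=4 (running total=23) -> [14 2 2 3]
Step 7: sold=3 (running total=26) -> [16 2 2 2]

Answer: 26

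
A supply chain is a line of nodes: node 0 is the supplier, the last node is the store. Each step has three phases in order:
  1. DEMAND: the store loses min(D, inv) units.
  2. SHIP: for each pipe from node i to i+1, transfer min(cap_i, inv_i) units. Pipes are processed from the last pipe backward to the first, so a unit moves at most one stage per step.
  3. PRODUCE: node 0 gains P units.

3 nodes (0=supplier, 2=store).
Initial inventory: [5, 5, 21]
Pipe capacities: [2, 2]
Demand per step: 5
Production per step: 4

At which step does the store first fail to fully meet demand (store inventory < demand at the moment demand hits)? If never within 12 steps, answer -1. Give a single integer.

Step 1: demand=5,sold=5 ship[1->2]=2 ship[0->1]=2 prod=4 -> [7 5 18]
Step 2: demand=5,sold=5 ship[1->2]=2 ship[0->1]=2 prod=4 -> [9 5 15]
Step 3: demand=5,sold=5 ship[1->2]=2 ship[0->1]=2 prod=4 -> [11 5 12]
Step 4: demand=5,sold=5 ship[1->2]=2 ship[0->1]=2 prod=4 -> [13 5 9]
Step 5: demand=5,sold=5 ship[1->2]=2 ship[0->1]=2 prod=4 -> [15 5 6]
Step 6: demand=5,sold=5 ship[1->2]=2 ship[0->1]=2 prod=4 -> [17 5 3]
Step 7: demand=5,sold=3 ship[1->2]=2 ship[0->1]=2 prod=4 -> [19 5 2]
Step 8: demand=5,sold=2 ship[1->2]=2 ship[0->1]=2 prod=4 -> [21 5 2]
Step 9: demand=5,sold=2 ship[1->2]=2 ship[0->1]=2 prod=4 -> [23 5 2]
Step 10: demand=5,sold=2 ship[1->2]=2 ship[0->1]=2 prod=4 -> [25 5 2]
Step 11: demand=5,sold=2 ship[1->2]=2 ship[0->1]=2 prod=4 -> [27 5 2]
Step 12: demand=5,sold=2 ship[1->2]=2 ship[0->1]=2 prod=4 -> [29 5 2]
First stockout at step 7

7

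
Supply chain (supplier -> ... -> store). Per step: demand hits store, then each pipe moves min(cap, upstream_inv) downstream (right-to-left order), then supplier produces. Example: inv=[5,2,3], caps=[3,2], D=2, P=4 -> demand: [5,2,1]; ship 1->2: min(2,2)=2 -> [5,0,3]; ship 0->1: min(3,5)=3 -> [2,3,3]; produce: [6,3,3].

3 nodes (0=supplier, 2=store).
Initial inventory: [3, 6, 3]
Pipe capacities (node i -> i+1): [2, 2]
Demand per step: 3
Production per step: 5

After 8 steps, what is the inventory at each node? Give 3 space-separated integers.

Step 1: demand=3,sold=3 ship[1->2]=2 ship[0->1]=2 prod=5 -> inv=[6 6 2]
Step 2: demand=3,sold=2 ship[1->2]=2 ship[0->1]=2 prod=5 -> inv=[9 6 2]
Step 3: demand=3,sold=2 ship[1->2]=2 ship[0->1]=2 prod=5 -> inv=[12 6 2]
Step 4: demand=3,sold=2 ship[1->2]=2 ship[0->1]=2 prod=5 -> inv=[15 6 2]
Step 5: demand=3,sold=2 ship[1->2]=2 ship[0->1]=2 prod=5 -> inv=[18 6 2]
Step 6: demand=3,sold=2 ship[1->2]=2 ship[0->1]=2 prod=5 -> inv=[21 6 2]
Step 7: demand=3,sold=2 ship[1->2]=2 ship[0->1]=2 prod=5 -> inv=[24 6 2]
Step 8: demand=3,sold=2 ship[1->2]=2 ship[0->1]=2 prod=5 -> inv=[27 6 2]

27 6 2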